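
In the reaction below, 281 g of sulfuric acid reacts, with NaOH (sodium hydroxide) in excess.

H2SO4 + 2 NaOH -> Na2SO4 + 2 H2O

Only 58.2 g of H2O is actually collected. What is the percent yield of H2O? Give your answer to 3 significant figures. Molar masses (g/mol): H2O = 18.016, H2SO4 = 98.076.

n(H2SO4) = 281.0 g / 98.076 g/mol = 2.865 mol.
From the equation the H2SO4:H2O mole ratio is 1:2, so n(H2O) = 2.865 × 2/1 = 5.730 mol.
Mass of H2O = 5.730 mol × 18.016 g/mol = 103.2 g.
This is the theoretical yield. Percent yield = 58.2 g / 103.2 g × 100% = 56.38%.

56.4 %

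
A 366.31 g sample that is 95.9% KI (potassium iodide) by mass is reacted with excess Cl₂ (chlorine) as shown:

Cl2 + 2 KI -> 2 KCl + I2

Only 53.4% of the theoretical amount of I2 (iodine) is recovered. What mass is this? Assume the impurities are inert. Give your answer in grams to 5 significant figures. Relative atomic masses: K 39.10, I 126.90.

143.40 g

Pure KI available = 366.31 g × 0.959 = 351.291 g.
M(KI) = 39.10 + 126.90 = 166.00 g/mol.
M(I2) = 2(126.90) = 253.80 g/mol.
n(KI) = 351.291 g / 166.00 g/mol = 2.11621 mol.
From the equation the KI:I2 mole ratio is 2:1, so n(I2) = 2.11621 × 1/2 = 1.05811 mol.
Mass of I2 = 1.05811 mol × 253.80 g/mol = 268.547 g.
Actual mass collected = 268.547 g × 0.534 = 143.404 g.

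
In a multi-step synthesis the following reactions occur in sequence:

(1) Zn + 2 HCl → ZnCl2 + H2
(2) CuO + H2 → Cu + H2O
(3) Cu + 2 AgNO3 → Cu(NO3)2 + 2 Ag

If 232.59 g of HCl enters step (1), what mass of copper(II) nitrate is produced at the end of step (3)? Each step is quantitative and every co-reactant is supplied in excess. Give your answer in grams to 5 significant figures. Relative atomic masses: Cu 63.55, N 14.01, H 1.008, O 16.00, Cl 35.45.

598.32 g

M(HCl) = 1.008 + 35.45 = 36.458 g/mol.
M(Cu(NO3)2) = 63.55 + 2(14.01) + 6(16.00) = 187.57 g/mol.
n(HCl) = 232.59 / 36.458 = 6.37967 mol.
Reaction (1): HCl→H2 ratio 2:1 ⇒ n(H2) = 3.18983 mol.
Reaction (2): H2→Cu ratio 1:1 ⇒ n(Cu) = 3.18983 mol.
Reaction (3): Cu→Cu(NO3)2 ratio 1:1 ⇒ n(Cu(NO3)2) = 3.18983 mol.
Mass of Cu(NO3)2 = 3.18983 × 187.57 = 598.317 g.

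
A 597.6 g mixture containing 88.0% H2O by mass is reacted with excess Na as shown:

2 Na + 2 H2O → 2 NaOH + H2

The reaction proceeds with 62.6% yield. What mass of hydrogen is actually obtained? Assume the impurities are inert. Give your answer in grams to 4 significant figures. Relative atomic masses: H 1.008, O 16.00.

18.42 g

Pure H2O available = 597.6 g × 0.880 = 525.89 g.
M(H2O) = 2(1.008) + 16.00 = 18.016 g/mol.
M(H2) = 2(1.008) = 2.016 g/mol.
n(H2O) = 525.89 g / 18.016 g/mol = 29.190 mol.
From the equation the H2O:H2 mole ratio is 2:1, so n(H2) = 29.190 × 1/2 = 14.595 mol.
Mass of H2 = 14.595 mol × 2.016 g/mol = 29.424 g.
Actual mass collected = 29.424 g × 0.626 = 18.419 g.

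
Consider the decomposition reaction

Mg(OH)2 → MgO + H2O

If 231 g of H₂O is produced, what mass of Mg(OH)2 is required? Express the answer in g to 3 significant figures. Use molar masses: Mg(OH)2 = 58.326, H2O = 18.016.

748 g

n(H2O) = 231.0 g / 18.016 g/mol = 12.82 mol.
From the equation the H2O:Mg(OH)2 mole ratio is 1:1, so n(Mg(OH)2) = 12.82 × 1/1 = 12.82 mol.
Mass of Mg(OH)2 = 12.82 mol × 58.326 g/mol = 747.9 g.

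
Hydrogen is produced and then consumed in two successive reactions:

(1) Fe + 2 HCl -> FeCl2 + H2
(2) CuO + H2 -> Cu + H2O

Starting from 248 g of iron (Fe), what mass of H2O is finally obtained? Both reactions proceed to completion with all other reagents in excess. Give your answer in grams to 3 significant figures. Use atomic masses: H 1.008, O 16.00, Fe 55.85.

M(Fe) = 55.85 g/mol.
M(H2O) = 2(1.008) + 16.00 = 18.016 g/mol.
n(Fe) = 248.0 / 55.85 = 4.440 mol.
Step 1 gives a 1:1 ratio of Fe to H2, so n(H2) = 4.440 mol.
In step 2 the H2:H2O ratio is 1:1, so n(H2O) = 4.440 mol.
Mass of H2O = 4.440 × 18.016 = 80.00 g.

80.0 g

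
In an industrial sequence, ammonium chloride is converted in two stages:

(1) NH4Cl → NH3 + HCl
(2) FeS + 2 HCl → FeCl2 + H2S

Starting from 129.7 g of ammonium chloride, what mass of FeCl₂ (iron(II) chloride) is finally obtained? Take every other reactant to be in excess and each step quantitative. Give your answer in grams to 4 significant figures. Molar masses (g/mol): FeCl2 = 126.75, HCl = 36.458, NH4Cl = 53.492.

153.7 g

n(NH4Cl) = 129.70 / 53.492 = 2.4247 mol.
Step 1 gives a 1:1 ratio of NH4Cl to HCl, so n(HCl) = 2.4247 mol.
In step 2 the HCl:FeCl2 ratio is 2:1, so n(FeCl2) = 1.2123 mol.
Mass of FeCl2 = 1.2123 × 126.75 = 153.66 g.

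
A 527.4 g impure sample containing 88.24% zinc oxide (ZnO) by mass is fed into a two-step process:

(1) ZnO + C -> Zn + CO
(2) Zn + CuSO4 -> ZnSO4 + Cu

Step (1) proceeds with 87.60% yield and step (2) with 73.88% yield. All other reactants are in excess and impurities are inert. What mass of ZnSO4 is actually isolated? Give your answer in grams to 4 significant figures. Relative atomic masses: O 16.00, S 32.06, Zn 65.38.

Pure ZnO = 527.4 × 0.8824 = 465.38 g.
M(ZnO) = 65.38 + 16.00 = 81.38 g/mol.
M(ZnSO4) = 65.38 + 32.06 + 4(16.00) = 161.44 g/mol.
n(ZnO) = 465.38 / 81.38 = 5.7186 mol.
Step 1 (ZnO:Zn = 1:1): theoretical n(Zn) = 5.7186 mol; at 87.60% yield, n(Zn) = 5.0095 mol.
Step 2 (Zn:ZnSO4 = 1:1): theoretical n(ZnSO4) = 5.0095 mol, so theoretical mass = 5.0095 × 161.44 = 808.73 g.
At 73.88% yield, actual mass of ZnSO4 = 808.73 × 0.7388 = 597.49 g.

597.5 g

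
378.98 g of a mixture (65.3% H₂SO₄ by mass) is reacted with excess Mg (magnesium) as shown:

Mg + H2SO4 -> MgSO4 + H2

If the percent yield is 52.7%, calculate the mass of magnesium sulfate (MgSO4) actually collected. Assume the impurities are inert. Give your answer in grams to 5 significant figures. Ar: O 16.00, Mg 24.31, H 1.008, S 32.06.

160.06 g

Pure H2SO4 available = 378.98 g × 0.653 = 247.474 g.
M(H2SO4) = 2(1.008) + 32.06 + 4(16.00) = 98.076 g/mol.
M(MgSO4) = 24.31 + 32.06 + 4(16.00) = 120.37 g/mol.
n(H2SO4) = 247.474 g / 98.076 g/mol = 2.52329 mol.
From the equation the H2SO4:MgSO4 mole ratio is 1:1, so n(MgSO4) = 2.52329 × 1/1 = 2.52329 mol.
Mass of MgSO4 = 2.52329 mol × 120.37 g/mol = 303.728 g.
Actual mass collected = 303.728 g × 0.527 = 160.065 g.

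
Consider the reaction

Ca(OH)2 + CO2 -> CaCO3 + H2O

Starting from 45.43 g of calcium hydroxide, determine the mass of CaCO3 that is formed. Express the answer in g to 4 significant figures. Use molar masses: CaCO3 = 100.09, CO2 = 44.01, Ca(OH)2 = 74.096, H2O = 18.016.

61.37 g

n(Ca(OH)2) = 45.430 g / 74.096 g/mol = 0.61312 mol.
From the equation the Ca(OH)2:CaCO3 mole ratio is 1:1, so n(CaCO3) = 0.61312 × 1/1 = 0.61312 mol.
Mass of CaCO3 = 0.61312 mol × 100.09 g/mol = 61.368 g.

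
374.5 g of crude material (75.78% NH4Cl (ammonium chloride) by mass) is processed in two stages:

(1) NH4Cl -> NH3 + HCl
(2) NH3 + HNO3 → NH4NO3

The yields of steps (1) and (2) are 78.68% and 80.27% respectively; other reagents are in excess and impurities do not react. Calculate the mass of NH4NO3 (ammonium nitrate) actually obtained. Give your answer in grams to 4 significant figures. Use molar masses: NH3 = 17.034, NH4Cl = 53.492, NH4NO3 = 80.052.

Pure NH4Cl = 374.5 × 0.7578 = 283.80 g.
n(NH4Cl) = 283.80 / 53.492 = 5.3054 mol.
Step 1 (NH4Cl:NH3 = 1:1): theoretical n(NH3) = 5.3054 mol; at 78.68% yield, n(NH3) = 4.1743 mol.
Step 2 (NH3:NH4NO3 = 1:1): theoretical n(NH4NO3) = 4.1743 mol, so theoretical mass = 4.1743 × 80.052 = 334.16 g.
At 80.27% yield, actual mass of NH4NO3 = 334.16 × 0.8027 = 268.23 g.

268.2 g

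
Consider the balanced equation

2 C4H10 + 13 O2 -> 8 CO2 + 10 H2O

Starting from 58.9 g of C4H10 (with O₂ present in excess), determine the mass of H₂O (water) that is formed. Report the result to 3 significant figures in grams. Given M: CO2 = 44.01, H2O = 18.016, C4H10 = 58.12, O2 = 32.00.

91.3 g

n(C4H10) = 58.90 g / 58.12 g/mol = 1.013 mol.
From the equation the C4H10:H2O mole ratio is 2:10, so n(H2O) = 1.013 × 10/2 = 5.067 mol.
Mass of H2O = 5.067 mol × 18.016 g/mol = 91.29 g.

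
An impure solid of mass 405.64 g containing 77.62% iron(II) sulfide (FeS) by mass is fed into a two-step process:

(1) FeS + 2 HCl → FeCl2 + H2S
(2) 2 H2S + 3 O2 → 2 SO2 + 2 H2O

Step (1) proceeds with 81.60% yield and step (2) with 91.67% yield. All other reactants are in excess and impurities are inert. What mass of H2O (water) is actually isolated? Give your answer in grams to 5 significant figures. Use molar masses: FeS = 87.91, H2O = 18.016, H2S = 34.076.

48.267 g

Pure FeS = 405.64 × 0.7762 = 314.858 g.
n(FeS) = 314.858 / 87.91 = 3.58159 mol.
Step 1 (FeS:H2S = 1:1): theoretical n(H2S) = 3.58159 mol; at 81.60% yield, n(H2S) = 2.92258 mol.
Step 2 (H2S:H2O = 2:2): theoretical n(H2O) = 2.92258 mol, so theoretical mass = 2.92258 × 18.016 = 52.6532 g.
At 91.67% yield, actual mass of H2O = 52.6532 × 0.9167 = 48.2672 g.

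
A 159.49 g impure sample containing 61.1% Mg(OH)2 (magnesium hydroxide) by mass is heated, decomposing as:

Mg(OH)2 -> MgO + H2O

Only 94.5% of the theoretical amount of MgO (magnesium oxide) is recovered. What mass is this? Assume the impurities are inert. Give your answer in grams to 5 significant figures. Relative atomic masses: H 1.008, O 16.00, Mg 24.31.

63.644 g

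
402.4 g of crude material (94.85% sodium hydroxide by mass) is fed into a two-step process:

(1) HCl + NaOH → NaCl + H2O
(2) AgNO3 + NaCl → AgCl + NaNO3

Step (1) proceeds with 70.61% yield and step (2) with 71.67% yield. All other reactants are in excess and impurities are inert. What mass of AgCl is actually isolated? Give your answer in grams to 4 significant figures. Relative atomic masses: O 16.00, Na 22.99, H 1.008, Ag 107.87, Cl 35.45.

Pure NaOH = 402.4 × 0.9485 = 381.68 g.
M(NaOH) = 22.99 + 16.00 + 1.008 = 39.998 g/mol.
M(AgCl) = 107.87 + 35.45 = 143.32 g/mol.
n(NaOH) = 381.68 / 39.998 = 9.5424 mol.
Step 1 (NaOH:NaCl = 1:1): theoretical n(NaCl) = 9.5424 mol; at 70.61% yield, n(NaCl) = 6.7379 mol.
Step 2 (NaCl:AgCl = 1:1): theoretical n(AgCl) = 6.7379 mol, so theoretical mass = 6.7379 × 143.32 = 965.67 g.
At 71.67% yield, actual mass of AgCl = 965.67 × 0.7167 = 692.10 g.

692.1 g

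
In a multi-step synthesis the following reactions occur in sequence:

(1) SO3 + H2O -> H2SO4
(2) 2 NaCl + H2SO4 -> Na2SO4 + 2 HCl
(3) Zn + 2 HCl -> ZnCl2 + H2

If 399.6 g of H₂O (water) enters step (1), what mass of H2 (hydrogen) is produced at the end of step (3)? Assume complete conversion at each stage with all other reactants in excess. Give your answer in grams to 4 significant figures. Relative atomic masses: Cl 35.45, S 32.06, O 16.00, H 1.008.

M(H2O) = 2(1.008) + 16.00 = 18.016 g/mol.
M(H2) = 2(1.008) = 2.016 g/mol.
n(H2O) = 399.6 / 18.016 = 22.180 mol.
Reaction (1): H2O→H2SO4 ratio 1:1 ⇒ n(H2SO4) = 22.180 mol.
Reaction (2): H2SO4→HCl ratio 1:2 ⇒ n(HCl) = 44.361 mol.
Reaction (3): HCl→H2 ratio 2:1 ⇒ n(H2) = 22.180 mol.
Mass of H2 = 22.180 × 2.016 = 44.715 g.

44.72 g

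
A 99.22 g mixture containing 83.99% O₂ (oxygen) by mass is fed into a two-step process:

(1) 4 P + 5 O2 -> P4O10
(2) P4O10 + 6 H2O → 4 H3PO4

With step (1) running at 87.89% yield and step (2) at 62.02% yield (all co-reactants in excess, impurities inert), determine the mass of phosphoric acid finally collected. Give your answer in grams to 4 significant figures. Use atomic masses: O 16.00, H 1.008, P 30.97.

Pure O2 = 99.22 × 0.8399 = 83.335 g.
M(O2) = 2(16.00) = 32.00 g/mol.
M(H3PO4) = 3(1.008) + 30.97 + 4(16.00) = 97.994 g/mol.
n(O2) = 83.335 / 32.00 = 2.6042 mol.
Step 1 (O2:P4O10 = 5:1): theoretical n(P4O10) = 0.52084 mol; at 87.89% yield, n(P4O10) = 0.45777 mol.
Step 2 (P4O10:H3PO4 = 1:4): theoretical n(H3PO4) = 1.8311 mol, so theoretical mass = 1.8311 × 97.994 = 179.43 g.
At 62.02% yield, actual mass of H3PO4 = 179.43 × 0.6202 = 111.29 g.

111.3 g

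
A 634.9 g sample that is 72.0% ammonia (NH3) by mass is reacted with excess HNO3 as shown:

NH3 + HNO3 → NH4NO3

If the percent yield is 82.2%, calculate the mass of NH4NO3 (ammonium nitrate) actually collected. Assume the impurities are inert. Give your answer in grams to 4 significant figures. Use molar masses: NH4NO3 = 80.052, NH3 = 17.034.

Pure NH3 available = 634.9 g × 0.720 = 457.13 g.
n(NH3) = 457.13 g / 17.034 g/mol = 26.836 mol.
From the equation the NH3:NH4NO3 mole ratio is 1:1, so n(NH4NO3) = 26.836 × 1/1 = 26.836 mol.
Mass of NH4NO3 = 26.836 mol × 80.052 g/mol = 2148.3 g.
Actual mass collected = 2148.3 g × 0.822 = 1765.9 g.

1766 g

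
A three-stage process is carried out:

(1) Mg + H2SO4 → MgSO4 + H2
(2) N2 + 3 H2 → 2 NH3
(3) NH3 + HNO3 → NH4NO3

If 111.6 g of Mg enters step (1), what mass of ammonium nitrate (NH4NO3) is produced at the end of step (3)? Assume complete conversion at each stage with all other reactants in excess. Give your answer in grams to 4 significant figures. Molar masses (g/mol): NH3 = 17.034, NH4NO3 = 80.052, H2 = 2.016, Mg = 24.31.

n(Mg) = 111.6 / 24.31 = 4.5907 mol.
Reaction (1): Mg→H2 ratio 1:1 ⇒ n(H2) = 4.5907 mol.
Reaction (2): H2→NH3 ratio 3:2 ⇒ n(NH3) = 3.0605 mol.
Reaction (3): NH3→NH4NO3 ratio 1:1 ⇒ n(NH4NO3) = 3.0605 mol.
Mass of NH4NO3 = 3.0605 × 80.052 = 245.00 g.

245.0 g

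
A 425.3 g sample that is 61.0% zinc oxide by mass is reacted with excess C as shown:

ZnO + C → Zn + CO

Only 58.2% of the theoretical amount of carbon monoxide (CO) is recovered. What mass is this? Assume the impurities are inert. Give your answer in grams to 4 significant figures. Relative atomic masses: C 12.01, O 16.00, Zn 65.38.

Pure ZnO available = 425.3 g × 0.610 = 259.43 g.
M(ZnO) = 65.38 + 16.00 = 81.38 g/mol.
M(CO) = 12.01 + 16.00 = 28.01 g/mol.
n(ZnO) = 259.43 g / 81.38 g/mol = 3.1879 mol.
From the equation the ZnO:CO mole ratio is 1:1, so n(CO) = 3.1879 × 1/1 = 3.1879 mol.
Mass of CO = 3.1879 mol × 28.01 g/mol = 89.294 g.
Actual mass collected = 89.294 g × 0.582 = 51.969 g.

51.97 g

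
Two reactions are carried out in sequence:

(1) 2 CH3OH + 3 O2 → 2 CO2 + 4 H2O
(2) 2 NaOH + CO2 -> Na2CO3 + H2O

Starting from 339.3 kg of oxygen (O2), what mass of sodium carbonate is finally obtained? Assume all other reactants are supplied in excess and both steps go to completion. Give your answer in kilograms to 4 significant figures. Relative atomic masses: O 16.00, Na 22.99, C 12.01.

M(O2) = 2(16.00) = 32.00 g/mol.
M(Na2CO3) = 2(22.99) + 12.01 + 3(16.00) = 105.99 g/mol.
339.3 kg = 339300 g.
n(O2) = 339300 / 32.00 = 10603 mol.
Step 1 gives a 3:2 ratio of O2 to CO2, so n(CO2) = 7068.8 mol.
In step 2 the CO2:Na2CO3 ratio is 1:1, so n(Na2CO3) = 7068.8 mol.
Mass of Na2CO3 = 7068.8 × 105.99 = 749220 g = 749.2 kg.

749.2 kg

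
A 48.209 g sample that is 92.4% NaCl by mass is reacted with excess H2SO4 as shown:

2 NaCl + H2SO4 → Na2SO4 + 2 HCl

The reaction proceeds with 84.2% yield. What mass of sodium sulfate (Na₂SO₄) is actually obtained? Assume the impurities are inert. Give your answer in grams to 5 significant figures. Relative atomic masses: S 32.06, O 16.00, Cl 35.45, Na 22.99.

Pure NaCl available = 48.209 g × 0.924 = 44.5451 g.
M(NaCl) = 22.99 + 35.45 = 58.44 g/mol.
M(Na2SO4) = 2(22.99) + 32.06 + 4(16.00) = 142.04 g/mol.
n(NaCl) = 44.5451 g / 58.44 g/mol = 0.762237 mol.
From the equation the NaCl:Na2SO4 mole ratio is 2:1, so n(Na2SO4) = 0.762237 × 1/2 = 0.381118 mol.
Mass of Na2SO4 = 0.381118 mol × 142.04 g/mol = 54.1341 g.
Actual mass collected = 54.1341 g × 0.842 = 45.5809 g.

45.581 g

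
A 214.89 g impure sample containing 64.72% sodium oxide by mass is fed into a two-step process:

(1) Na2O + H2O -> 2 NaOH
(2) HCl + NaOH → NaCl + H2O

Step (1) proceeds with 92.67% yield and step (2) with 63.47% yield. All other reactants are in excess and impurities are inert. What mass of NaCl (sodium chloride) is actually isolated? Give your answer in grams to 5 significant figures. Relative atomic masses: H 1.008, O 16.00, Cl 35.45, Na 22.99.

Pure Na2O = 214.89 × 0.6472 = 139.077 g.
M(Na2O) = 2(22.99) + 16.00 = 61.98 g/mol.
M(NaCl) = 22.99 + 35.45 = 58.44 g/mol.
n(Na2O) = 139.077 / 61.98 = 2.24390 mol.
Step 1 (Na2O:NaOH = 1:2): theoretical n(NaOH) = 4.48780 mol; at 92.67% yield, n(NaOH) = 4.15884 mol.
Step 2 (NaOH:NaCl = 1:1): theoretical n(NaCl) = 4.15884 mol, so theoretical mass = 4.15884 × 58.44 = 243.043 g.
At 63.47% yield, actual mass of NaCl = 243.043 × 0.6347 = 154.259 g.

154.26 g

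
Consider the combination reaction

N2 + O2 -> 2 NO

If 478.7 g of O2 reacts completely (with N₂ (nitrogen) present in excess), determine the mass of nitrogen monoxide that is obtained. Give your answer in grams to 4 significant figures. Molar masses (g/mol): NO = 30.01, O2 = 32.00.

n(O2) = 478.70 g / 32.00 g/mol = 14.959 mol.
From the equation the O2:NO mole ratio is 1:2, so n(NO) = 14.959 × 2/1 = 29.919 mol.
Mass of NO = 29.919 mol × 30.01 g/mol = 897.86 g.

897.9 g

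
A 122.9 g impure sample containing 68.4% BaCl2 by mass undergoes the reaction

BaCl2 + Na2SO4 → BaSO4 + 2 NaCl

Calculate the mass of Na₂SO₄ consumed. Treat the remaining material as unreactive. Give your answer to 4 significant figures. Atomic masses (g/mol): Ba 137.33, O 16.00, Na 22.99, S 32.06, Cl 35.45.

57.34 g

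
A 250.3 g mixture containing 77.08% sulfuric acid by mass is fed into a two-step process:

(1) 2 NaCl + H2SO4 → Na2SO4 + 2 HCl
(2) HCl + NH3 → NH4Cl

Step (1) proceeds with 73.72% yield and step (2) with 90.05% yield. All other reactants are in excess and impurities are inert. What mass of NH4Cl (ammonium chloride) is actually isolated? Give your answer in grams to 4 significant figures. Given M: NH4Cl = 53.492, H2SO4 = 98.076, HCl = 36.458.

139.7 g

Pure H2SO4 = 250.3 × 0.7708 = 192.93 g.
n(H2SO4) = 192.93 / 98.076 = 1.9672 mol.
Step 1 (H2SO4:HCl = 1:2): theoretical n(HCl) = 3.9343 mol; at 73.72% yield, n(HCl) = 2.9004 mol.
Step 2 (HCl:NH4Cl = 1:1): theoretical n(NH4Cl) = 2.9004 mol, so theoretical mass = 2.9004 × 53.492 = 155.15 g.
At 90.05% yield, actual mass of NH4Cl = 155.15 × 0.9005 = 139.71 g.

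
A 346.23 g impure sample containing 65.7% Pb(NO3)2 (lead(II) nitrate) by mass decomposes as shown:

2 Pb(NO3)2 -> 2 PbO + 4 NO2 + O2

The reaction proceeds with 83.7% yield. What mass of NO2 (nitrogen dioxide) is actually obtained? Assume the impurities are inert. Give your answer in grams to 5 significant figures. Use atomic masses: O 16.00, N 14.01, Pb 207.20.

52.896 g

Pure Pb(NO3)2 available = 346.23 g × 0.657 = 227.473 g.
M(Pb(NO3)2) = 207.20 + 2(14.01) + 6(16.00) = 331.22 g/mol.
M(NO2) = 14.01 + 2(16.00) = 46.01 g/mol.
n(Pb(NO3)2) = 227.473 g / 331.22 g/mol = 0.686773 mol.
From the equation the Pb(NO3)2:NO2 mole ratio is 2:4, so n(NO2) = 0.686773 × 4/2 = 1.37355 mol.
Mass of NO2 = 1.37355 mol × 46.01 g/mol = 63.1969 g.
Actual mass collected = 63.1969 g × 0.837 = 52.8958 g.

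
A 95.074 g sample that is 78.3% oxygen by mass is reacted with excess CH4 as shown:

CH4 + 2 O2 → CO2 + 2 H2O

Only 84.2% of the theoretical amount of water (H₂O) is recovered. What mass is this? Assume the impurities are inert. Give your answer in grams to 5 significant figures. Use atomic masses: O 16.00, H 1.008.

Pure O2 available = 95.074 g × 0.783 = 74.4429 g.
M(O2) = 2(16.00) = 32.00 g/mol.
M(H2O) = 2(1.008) + 16.00 = 18.016 g/mol.
n(O2) = 74.4429 g / 32.00 g/mol = 2.32634 mol.
From the equation the O2:H2O mole ratio is 2:2, so n(H2O) = 2.32634 × 2/2 = 2.32634 mol.
Mass of H2O = 2.32634 mol × 18.016 g/mol = 41.9114 g.
Actual mass collected = 41.9114 g × 0.842 = 35.2894 g.

35.289 g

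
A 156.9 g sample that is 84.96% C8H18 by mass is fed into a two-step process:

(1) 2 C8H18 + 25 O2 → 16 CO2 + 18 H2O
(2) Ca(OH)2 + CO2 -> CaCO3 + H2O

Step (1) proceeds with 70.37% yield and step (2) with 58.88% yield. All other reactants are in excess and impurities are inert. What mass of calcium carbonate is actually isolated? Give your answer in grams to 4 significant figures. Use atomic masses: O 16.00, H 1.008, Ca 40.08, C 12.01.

Pure C8H18 = 156.9 × 0.8496 = 133.30 g.
M(C8H18) = 8(12.01) + 18(1.008) = 114.224 g/mol.
M(CaCO3) = 40.08 + 12.01 + 3(16.00) = 100.09 g/mol.
n(C8H18) = 133.30 / 114.224 = 1.1670 mol.
Step 1 (C8H18:CO2 = 2:16): theoretical n(CO2) = 9.3362 mol; at 70.37% yield, n(CO2) = 6.5699 mol.
Step 2 (CO2:CaCO3 = 1:1): theoretical n(CaCO3) = 6.5699 mol, so theoretical mass = 6.5699 × 100.09 = 657.58 g.
At 58.88% yield, actual mass of CaCO3 = 657.58 × 0.5888 = 387.18 g.

387.2 g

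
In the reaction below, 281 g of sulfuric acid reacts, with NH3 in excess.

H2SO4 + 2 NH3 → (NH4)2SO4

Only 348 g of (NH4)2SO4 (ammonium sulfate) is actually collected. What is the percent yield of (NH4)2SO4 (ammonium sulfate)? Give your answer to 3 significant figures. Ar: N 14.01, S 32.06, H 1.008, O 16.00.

91.9 %

M(H2SO4) = 2(1.008) + 32.06 + 4(16.00) = 98.076 g/mol.
M((NH4)2SO4) = 2(14.01) + 8(1.008) + 32.06 + 4(16.00) = 132.144 g/mol.
n(H2SO4) = 281.0 g / 98.076 g/mol = 2.865 mol.
From the equation the H2SO4:(NH4)2SO4 mole ratio is 1:1, so n((NH4)2SO4) = 2.865 × 1/1 = 2.865 mol.
Mass of (NH4)2SO4 = 2.865 mol × 132.144 g/mol = 378.6 g.
This is the theoretical yield. Percent yield = 348 g / 378.6 g × 100% = 91.92%.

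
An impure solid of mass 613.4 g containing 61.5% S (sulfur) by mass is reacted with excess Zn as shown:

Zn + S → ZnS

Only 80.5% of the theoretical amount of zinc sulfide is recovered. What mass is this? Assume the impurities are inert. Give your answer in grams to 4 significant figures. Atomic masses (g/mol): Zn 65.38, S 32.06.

923.0 g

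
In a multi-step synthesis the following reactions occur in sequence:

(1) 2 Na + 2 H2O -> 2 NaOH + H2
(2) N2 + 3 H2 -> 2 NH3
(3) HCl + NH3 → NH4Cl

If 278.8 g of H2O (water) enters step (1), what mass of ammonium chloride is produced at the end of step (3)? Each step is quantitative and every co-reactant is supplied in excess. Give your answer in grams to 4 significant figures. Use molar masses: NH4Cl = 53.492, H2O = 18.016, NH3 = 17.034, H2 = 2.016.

n(H2O) = 278.8 / 18.016 = 15.475 mol.
Reaction (1): H2O→H2 ratio 2:1 ⇒ n(H2) = 7.7376 mol.
Reaction (2): H2→NH3 ratio 3:2 ⇒ n(NH3) = 5.1584 mol.
Reaction (3): NH3→NH4Cl ratio 1:1 ⇒ n(NH4Cl) = 5.1584 mol.
Mass of NH4Cl = 5.1584 × 53.492 = 275.93 g.

275.9 g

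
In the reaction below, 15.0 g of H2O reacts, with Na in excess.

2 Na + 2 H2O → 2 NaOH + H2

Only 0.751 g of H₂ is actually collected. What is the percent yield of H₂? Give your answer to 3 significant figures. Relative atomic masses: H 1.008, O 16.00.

M(H2O) = 2(1.008) + 16.00 = 18.016 g/mol.
M(H2) = 2(1.008) = 2.016 g/mol.
n(H2O) = 15.00 g / 18.016 g/mol = 0.8326 mol.
From the equation the H2O:H2 mole ratio is 2:1, so n(H2) = 0.8326 × 1/2 = 0.4163 mol.
Mass of H2 = 0.4163 mol × 2.016 g/mol = 0.8393 g.
This is the theoretical yield. Percent yield = 0.751 g / 0.8393 g × 100% = 89.48%.

89.5 %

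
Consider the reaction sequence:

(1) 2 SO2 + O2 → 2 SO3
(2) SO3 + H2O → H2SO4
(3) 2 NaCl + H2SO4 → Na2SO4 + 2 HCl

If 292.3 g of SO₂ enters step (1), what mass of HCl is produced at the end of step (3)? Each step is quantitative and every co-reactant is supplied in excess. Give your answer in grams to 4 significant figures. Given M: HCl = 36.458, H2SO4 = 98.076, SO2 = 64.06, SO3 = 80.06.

332.7 g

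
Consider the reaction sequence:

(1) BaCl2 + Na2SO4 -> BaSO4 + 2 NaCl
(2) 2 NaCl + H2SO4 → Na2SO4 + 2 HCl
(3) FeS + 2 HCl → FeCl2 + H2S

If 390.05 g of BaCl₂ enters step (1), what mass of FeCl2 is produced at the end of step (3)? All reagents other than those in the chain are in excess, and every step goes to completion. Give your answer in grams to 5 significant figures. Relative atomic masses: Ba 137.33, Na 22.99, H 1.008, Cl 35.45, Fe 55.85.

237.42 g

M(BaCl2) = 137.33 + 2(35.45) = 208.23 g/mol.
M(FeCl2) = 55.85 + 2(35.45) = 126.75 g/mol.
n(BaCl2) = 390.05 / 208.23 = 1.87317 mol.
Reaction (1): BaCl2→NaCl ratio 1:2 ⇒ n(NaCl) = 3.74634 mol.
Reaction (2): NaCl→HCl ratio 2:2 ⇒ n(HCl) = 3.74634 mol.
Reaction (3): HCl→FeCl2 ratio 2:1 ⇒ n(FeCl2) = 1.87317 mol.
Mass of FeCl2 = 1.87317 × 126.75 = 237.424 g.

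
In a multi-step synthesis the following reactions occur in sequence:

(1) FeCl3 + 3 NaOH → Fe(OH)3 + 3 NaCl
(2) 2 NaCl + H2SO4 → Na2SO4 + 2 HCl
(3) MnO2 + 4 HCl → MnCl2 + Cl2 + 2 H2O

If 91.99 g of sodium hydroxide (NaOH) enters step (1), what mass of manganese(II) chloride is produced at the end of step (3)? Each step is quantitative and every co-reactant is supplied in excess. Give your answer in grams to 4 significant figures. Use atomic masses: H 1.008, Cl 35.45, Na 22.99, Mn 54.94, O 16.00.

72.35 g

M(NaOH) = 22.99 + 16.00 + 1.008 = 39.998 g/mol.
M(MnCl2) = 54.94 + 2(35.45) = 125.84 g/mol.
n(NaOH) = 91.99 / 39.998 = 2.2999 mol.
Reaction (1): NaOH→NaCl ratio 3:3 ⇒ n(NaCl) = 2.2999 mol.
Reaction (2): NaCl→HCl ratio 2:2 ⇒ n(HCl) = 2.2999 mol.
Reaction (3): HCl→MnCl2 ratio 4:1 ⇒ n(MnCl2) = 0.57497 mol.
Mass of MnCl2 = 0.57497 × 125.84 = 72.354 g.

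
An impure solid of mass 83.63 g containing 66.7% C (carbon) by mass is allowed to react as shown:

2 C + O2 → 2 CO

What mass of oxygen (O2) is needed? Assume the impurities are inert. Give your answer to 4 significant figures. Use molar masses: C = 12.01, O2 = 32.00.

Mass of pure C = 83.63 g × 0.667 = 55.781 g.
n(C) = 55.781 g / 12.01 g/mol = 4.6446 mol.
From the equation the C:O2 mole ratio is 2:1, so n(O2) = 4.6446 × 1/2 = 2.3223 mol.
Mass of O2 = 2.3223 mol × 32.00 g/mol = 74.313 g.

74.31 g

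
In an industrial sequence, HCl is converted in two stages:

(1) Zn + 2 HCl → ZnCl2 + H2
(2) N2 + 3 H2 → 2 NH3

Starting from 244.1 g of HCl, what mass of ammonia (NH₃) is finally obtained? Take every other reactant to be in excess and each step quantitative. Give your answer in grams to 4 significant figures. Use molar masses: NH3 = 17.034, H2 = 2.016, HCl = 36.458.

n(HCl) = 244.10 / 36.458 = 6.6954 mol.
Step 1 gives a 2:1 ratio of HCl to H2, so n(H2) = 3.3477 mol.
In step 2 the H2:NH3 ratio is 3:2, so n(NH3) = 2.2318 mol.
Mass of NH3 = 2.2318 × 17.034 = 38.016 g.

38.02 g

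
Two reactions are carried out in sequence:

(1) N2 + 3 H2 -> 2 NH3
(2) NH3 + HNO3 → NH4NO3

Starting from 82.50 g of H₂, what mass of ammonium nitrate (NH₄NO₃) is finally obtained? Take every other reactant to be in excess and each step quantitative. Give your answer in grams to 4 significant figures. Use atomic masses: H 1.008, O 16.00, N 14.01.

2184 g

M(H2) = 2(1.008) = 2.016 g/mol.
M(NH4NO3) = 2(14.01) + 4(1.008) + 3(16.00) = 80.052 g/mol.
n(H2) = 82.500 / 2.016 = 40.923 mol.
Step 1 gives a 3:2 ratio of H2 to NH3, so n(NH3) = 27.282 mol.
In step 2 the NH3:NH4NO3 ratio is 1:1, so n(NH4NO3) = 27.282 mol.
Mass of NH4NO3 = 27.282 × 80.052 = 2184.0 g.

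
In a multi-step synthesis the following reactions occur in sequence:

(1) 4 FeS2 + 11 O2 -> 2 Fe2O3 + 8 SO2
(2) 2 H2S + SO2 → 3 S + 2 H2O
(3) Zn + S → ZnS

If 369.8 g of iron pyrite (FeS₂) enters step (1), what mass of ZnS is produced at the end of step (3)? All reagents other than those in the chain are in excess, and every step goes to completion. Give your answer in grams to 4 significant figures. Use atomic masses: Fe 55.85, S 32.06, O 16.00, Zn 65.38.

M(FeS2) = 55.85 + 2(32.06) = 119.97 g/mol.
M(ZnS) = 65.38 + 32.06 = 97.44 g/mol.
n(FeS2) = 369.8 / 119.97 = 3.0824 mol.
Reaction (1): FeS2→SO2 ratio 4:8 ⇒ n(SO2) = 6.1649 mol.
Reaction (2): SO2→S ratio 1:3 ⇒ n(S) = 18.495 mol.
Reaction (3): S→ZnS ratio 1:1 ⇒ n(ZnS) = 18.495 mol.
Mass of ZnS = 18.495 × 97.44 = 1802.1 g.

1802 g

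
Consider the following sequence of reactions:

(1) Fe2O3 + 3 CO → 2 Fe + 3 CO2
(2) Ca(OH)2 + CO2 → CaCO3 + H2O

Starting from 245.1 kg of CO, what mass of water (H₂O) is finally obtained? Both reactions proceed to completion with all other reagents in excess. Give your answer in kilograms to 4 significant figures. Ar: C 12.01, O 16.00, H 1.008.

M(CO) = 12.01 + 16.00 = 28.01 g/mol.
M(H2O) = 2(1.008) + 16.00 = 18.016 g/mol.
245.1 kg = 245100 g.
n(CO) = 245100 / 28.01 = 8750.4 mol.
Step 1 gives a 3:3 ratio of CO to CO2, so n(CO2) = 8750.4 mol.
In step 2 the CO2:H2O ratio is 1:1, so n(H2O) = 8750.4 mol.
Mass of H2O = 8750.4 × 18.016 = 157650 g = 157.6 kg.

157.6 kg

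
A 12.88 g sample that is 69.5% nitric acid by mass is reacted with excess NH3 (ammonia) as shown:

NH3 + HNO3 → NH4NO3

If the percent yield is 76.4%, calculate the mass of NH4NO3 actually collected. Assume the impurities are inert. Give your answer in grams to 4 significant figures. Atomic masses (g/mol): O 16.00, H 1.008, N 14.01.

Pure HNO3 available = 12.88 g × 0.695 = 8.9516 g.
M(HNO3) = 1.008 + 14.01 + 3(16.00) = 63.018 g/mol.
M(NH4NO3) = 2(14.01) + 4(1.008) + 3(16.00) = 80.052 g/mol.
n(HNO3) = 8.9516 g / 63.018 g/mol = 0.14205 mol.
From the equation the HNO3:NH4NO3 mole ratio is 1:1, so n(NH4NO3) = 0.14205 × 1/1 = 0.14205 mol.
Mass of NH4NO3 = 0.14205 mol × 80.052 g/mol = 11.371 g.
Actual mass collected = 11.371 g × 0.764 = 8.6876 g.

8.688 g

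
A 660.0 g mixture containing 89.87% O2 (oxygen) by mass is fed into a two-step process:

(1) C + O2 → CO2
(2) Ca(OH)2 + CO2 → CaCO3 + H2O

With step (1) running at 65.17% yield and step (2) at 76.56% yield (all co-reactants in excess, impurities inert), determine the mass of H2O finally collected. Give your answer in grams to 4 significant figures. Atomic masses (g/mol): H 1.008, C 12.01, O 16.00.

166.6 g

Pure O2 = 660.0 × 0.8987 = 593.14 g.
M(O2) = 2(16.00) = 32.00 g/mol.
M(H2O) = 2(1.008) + 16.00 = 18.016 g/mol.
n(O2) = 593.14 / 32.00 = 18.536 mol.
Step 1 (O2:CO2 = 1:1): theoretical n(CO2) = 18.536 mol; at 65.17% yield, n(CO2) = 12.080 mol.
Step 2 (CO2:H2O = 1:1): theoretical n(H2O) = 12.080 mol, so theoretical mass = 12.080 × 18.016 = 217.63 g.
At 76.56% yield, actual mass of H2O = 217.63 × 0.7656 = 166.62 g.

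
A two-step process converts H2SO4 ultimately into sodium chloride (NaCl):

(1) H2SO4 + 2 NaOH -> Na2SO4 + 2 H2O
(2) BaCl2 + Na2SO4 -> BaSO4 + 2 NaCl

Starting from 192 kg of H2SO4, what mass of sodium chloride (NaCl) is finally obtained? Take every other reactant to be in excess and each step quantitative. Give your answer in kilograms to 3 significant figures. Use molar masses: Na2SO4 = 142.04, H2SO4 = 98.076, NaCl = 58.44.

229 kg

192 kg = 192000 g.
n(H2SO4) = 192000 / 98.076 = 1958 mol.
Step 1 gives a 1:1 ratio of H2SO4 to Na2SO4, so n(Na2SO4) = 1958 mol.
In step 2 the Na2SO4:NaCl ratio is 1:2, so n(NaCl) = 3915 mol.
Mass of NaCl = 3915 × 58.44 = 228800 g = 229 kg.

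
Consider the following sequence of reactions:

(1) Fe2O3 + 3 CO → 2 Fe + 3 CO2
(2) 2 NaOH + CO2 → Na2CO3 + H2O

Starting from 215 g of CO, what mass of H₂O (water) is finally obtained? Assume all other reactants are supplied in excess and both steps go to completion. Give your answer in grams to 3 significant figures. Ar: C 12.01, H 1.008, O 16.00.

M(CO) = 12.01 + 16.00 = 28.01 g/mol.
M(H2O) = 2(1.008) + 16.00 = 18.016 g/mol.
n(CO) = 215.0 / 28.01 = 7.676 mol.
Step 1 gives a 3:3 ratio of CO to CO2, so n(CO2) = 7.676 mol.
In step 2 the CO2:H2O ratio is 1:1, so n(H2O) = 7.676 mol.
Mass of H2O = 7.676 × 18.016 = 138.3 g.

138 g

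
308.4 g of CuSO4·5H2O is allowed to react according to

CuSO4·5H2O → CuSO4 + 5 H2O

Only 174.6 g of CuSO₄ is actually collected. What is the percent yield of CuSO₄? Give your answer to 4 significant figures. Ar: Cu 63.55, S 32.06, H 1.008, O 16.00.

88.57 %

M(CuSO4·5H2O) = 63.55 + 32.06 + 9(16.00) + 10(1.008) = 249.69 g/mol.
M(CuSO4) = 63.55 + 32.06 + 4(16.00) = 159.61 g/mol.
n(CuSO4·5H2O) = 308.40 g / 249.69 g/mol = 1.2351 mol.
From the equation the CuSO4·5H2O:CuSO4 mole ratio is 1:1, so n(CuSO4) = 1.2351 × 1/1 = 1.2351 mol.
Mass of CuSO4 = 1.2351 mol × 159.61 g/mol = 197.14 g.
This is the theoretical yield. Percent yield = 174.6 g / 197.14 g × 100% = 88.567%.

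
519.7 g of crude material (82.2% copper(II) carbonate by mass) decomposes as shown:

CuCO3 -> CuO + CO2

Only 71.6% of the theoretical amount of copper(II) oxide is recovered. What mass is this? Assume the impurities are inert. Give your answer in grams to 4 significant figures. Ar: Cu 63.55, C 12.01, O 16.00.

Pure CuCO3 available = 519.7 g × 0.822 = 427.19 g.
M(CuCO3) = 63.55 + 12.01 + 3(16.00) = 123.56 g/mol.
M(CuO) = 63.55 + 16.00 = 79.55 g/mol.
n(CuCO3) = 427.19 g / 123.56 g/mol = 3.4574 mol.
From the equation the CuCO3:CuO mole ratio is 1:1, so n(CuO) = 3.4574 × 1/1 = 3.4574 mol.
Mass of CuO = 3.4574 mol × 79.55 g/mol = 275.03 g.
Actual mass collected = 275.03 g × 0.716 = 196.92 g.

196.9 g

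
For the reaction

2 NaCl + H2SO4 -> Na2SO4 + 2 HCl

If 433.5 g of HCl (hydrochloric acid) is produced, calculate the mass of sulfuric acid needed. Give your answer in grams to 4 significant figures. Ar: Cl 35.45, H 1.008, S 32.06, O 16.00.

M(HCl) = 1.008 + 35.45 = 36.458 g/mol.
M(H2SO4) = 2(1.008) + 32.06 + 4(16.00) = 98.076 g/mol.
n(HCl) = 433.50 g / 36.458 g/mol = 11.890 mol.
From the equation the HCl:H2SO4 mole ratio is 2:1, so n(H2SO4) = 11.890 × 1/2 = 5.9452 mol.
Mass of H2SO4 = 5.9452 mol × 98.076 g/mol = 583.08 g.

583.1 g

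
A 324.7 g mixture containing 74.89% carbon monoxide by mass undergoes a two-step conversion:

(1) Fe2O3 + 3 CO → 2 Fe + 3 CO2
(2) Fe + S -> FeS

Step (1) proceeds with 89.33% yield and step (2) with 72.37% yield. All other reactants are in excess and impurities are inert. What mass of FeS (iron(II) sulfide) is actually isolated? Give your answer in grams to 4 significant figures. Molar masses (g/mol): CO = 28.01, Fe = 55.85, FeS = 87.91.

328.9 g

Pure CO = 324.7 × 0.7489 = 243.17 g.
n(CO) = 243.17 / 28.01 = 8.6815 mol.
Step 1 (CO:Fe = 3:2): theoretical n(Fe) = 5.7876 mol; at 89.33% yield, n(Fe) = 5.1701 mol.
Step 2 (Fe:FeS = 1:1): theoretical n(FeS) = 5.1701 mol, so theoretical mass = 5.1701 × 87.91 = 454.50 g.
At 72.37% yield, actual mass of FeS = 454.50 × 0.7237 = 328.92 g.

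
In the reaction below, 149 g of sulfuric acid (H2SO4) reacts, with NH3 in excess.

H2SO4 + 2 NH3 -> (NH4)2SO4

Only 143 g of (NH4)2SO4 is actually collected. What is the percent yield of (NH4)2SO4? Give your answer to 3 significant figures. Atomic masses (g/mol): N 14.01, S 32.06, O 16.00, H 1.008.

71.2 %

M(H2SO4) = 2(1.008) + 32.06 + 4(16.00) = 98.076 g/mol.
M((NH4)2SO4) = 2(14.01) + 8(1.008) + 32.06 + 4(16.00) = 132.144 g/mol.
n(H2SO4) = 149.0 g / 98.076 g/mol = 1.519 mol.
From the equation the H2SO4:(NH4)2SO4 mole ratio is 1:1, so n((NH4)2SO4) = 1.519 × 1/1 = 1.519 mol.
Mass of (NH4)2SO4 = 1.519 mol × 132.144 g/mol = 200.8 g.
This is the theoretical yield. Percent yield = 143 g / 200.8 g × 100% = 71.23%.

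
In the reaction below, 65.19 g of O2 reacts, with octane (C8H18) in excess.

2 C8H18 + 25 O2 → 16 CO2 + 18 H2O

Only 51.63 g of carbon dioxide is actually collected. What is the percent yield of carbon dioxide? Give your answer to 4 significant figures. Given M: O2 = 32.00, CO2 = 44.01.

89.98 %

n(O2) = 65.190 g / 32.00 g/mol = 2.0372 mol.
From the equation the O2:CO2 mole ratio is 25:16, so n(CO2) = 2.0372 × 16/25 = 1.3038 mol.
Mass of CO2 = 1.3038 mol × 44.01 g/mol = 57.380 g.
This is the theoretical yield. Percent yield = 51.63 g / 57.380 g × 100% = 89.979%.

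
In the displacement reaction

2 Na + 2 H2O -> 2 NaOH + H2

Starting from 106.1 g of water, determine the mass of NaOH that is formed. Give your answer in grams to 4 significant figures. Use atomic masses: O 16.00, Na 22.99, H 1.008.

235.6 g

M(H2O) = 2(1.008) + 16.00 = 18.016 g/mol.
M(NaOH) = 22.99 + 16.00 + 1.008 = 39.998 g/mol.
n(H2O) = 106.10 g / 18.016 g/mol = 5.8892 mol.
From the equation the H2O:NaOH mole ratio is 2:2, so n(NaOH) = 5.8892 × 2/2 = 5.8892 mol.
Mass of NaOH = 5.8892 mol × 39.998 g/mol = 235.56 g.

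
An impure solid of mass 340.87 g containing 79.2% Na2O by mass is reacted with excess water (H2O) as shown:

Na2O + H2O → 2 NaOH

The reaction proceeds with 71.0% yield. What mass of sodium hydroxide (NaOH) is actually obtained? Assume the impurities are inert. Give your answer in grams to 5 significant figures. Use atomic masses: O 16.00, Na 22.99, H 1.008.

Pure Na2O available = 340.87 g × 0.792 = 269.969 g.
M(Na2O) = 2(22.99) + 16.00 = 61.98 g/mol.
M(NaOH) = 22.99 + 16.00 + 1.008 = 39.998 g/mol.
n(Na2O) = 269.969 g / 61.98 g/mol = 4.35574 mol.
From the equation the Na2O:NaOH mole ratio is 1:2, so n(NaOH) = 4.35574 × 2/1 = 8.71149 mol.
Mass of NaOH = 8.71149 mol × 39.998 g/mol = 348.442 g.
Actual mass collected = 348.442 g × 0.710 = 247.394 g.

247.39 g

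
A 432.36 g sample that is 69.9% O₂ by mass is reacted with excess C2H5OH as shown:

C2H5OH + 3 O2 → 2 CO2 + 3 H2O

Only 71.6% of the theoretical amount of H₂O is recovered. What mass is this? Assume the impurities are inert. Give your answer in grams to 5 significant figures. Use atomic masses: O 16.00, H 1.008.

Pure O2 available = 432.36 g × 0.699 = 302.220 g.
M(O2) = 2(16.00) = 32.00 g/mol.
M(H2O) = 2(1.008) + 16.00 = 18.016 g/mol.
n(O2) = 302.220 g / 32.00 g/mol = 9.44436 mol.
From the equation the O2:H2O mole ratio is 3:3, so n(H2O) = 9.44436 × 3/3 = 9.44436 mol.
Mass of H2O = 9.44436 mol × 18.016 g/mol = 170.150 g.
Actual mass collected = 170.150 g × 0.716 = 121.827 g.

121.83 g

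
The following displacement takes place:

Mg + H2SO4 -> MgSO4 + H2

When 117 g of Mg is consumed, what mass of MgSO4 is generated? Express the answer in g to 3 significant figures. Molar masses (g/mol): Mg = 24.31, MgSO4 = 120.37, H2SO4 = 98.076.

579 g

n(Mg) = 117.0 g / 24.31 g/mol = 4.813 mol.
From the equation the Mg:MgSO4 mole ratio is 1:1, so n(MgSO4) = 4.813 × 1/1 = 4.813 mol.
Mass of MgSO4 = 4.813 mol × 120.37 g/mol = 579.3 g.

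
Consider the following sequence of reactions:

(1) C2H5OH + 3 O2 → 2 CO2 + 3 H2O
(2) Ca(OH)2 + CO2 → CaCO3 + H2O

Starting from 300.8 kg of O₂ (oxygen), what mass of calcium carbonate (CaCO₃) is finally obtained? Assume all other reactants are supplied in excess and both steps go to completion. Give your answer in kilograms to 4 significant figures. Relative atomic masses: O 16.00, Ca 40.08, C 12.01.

M(O2) = 2(16.00) = 32.00 g/mol.
M(CaCO3) = 40.08 + 12.01 + 3(16.00) = 100.09 g/mol.
300.8 kg = 300800 g.
n(O2) = 300800 / 32.00 = 9400.0 mol.
Step 1 gives a 3:2 ratio of O2 to CO2, so n(CO2) = 6266.7 mol.
In step 2 the CO2:CaCO3 ratio is 1:1, so n(CaCO3) = 6266.7 mol.
Mass of CaCO3 = 6266.7 × 100.09 = 627230 g = 627.2 kg.

627.2 kg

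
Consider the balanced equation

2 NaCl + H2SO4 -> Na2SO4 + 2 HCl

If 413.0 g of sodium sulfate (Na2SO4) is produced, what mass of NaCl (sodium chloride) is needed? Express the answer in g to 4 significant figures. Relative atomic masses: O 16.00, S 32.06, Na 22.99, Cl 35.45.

M(Na2SO4) = 2(22.99) + 32.06 + 4(16.00) = 142.04 g/mol.
M(NaCl) = 22.99 + 35.45 = 58.44 g/mol.
n(Na2SO4) = 413.00 g / 142.04 g/mol = 2.9076 mol.
From the equation the Na2SO4:NaCl mole ratio is 1:2, so n(NaCl) = 2.9076 × 2/1 = 5.8153 mol.
Mass of NaCl = 5.8153 mol × 58.44 g/mol = 339.84 g.

339.8 g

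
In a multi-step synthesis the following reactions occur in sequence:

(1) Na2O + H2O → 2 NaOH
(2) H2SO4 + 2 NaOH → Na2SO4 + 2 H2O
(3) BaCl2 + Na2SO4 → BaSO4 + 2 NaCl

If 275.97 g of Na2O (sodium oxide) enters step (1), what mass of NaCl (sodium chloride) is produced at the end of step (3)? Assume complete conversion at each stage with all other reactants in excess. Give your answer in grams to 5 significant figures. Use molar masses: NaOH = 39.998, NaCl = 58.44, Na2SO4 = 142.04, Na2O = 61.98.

n(Na2O) = 275.97 / 61.98 = 4.45257 mol.
Reaction (1): Na2O→NaOH ratio 1:2 ⇒ n(NaOH) = 8.90513 mol.
Reaction (2): NaOH→Na2SO4 ratio 2:1 ⇒ n(Na2SO4) = 4.45257 mol.
Reaction (3): Na2SO4→NaCl ratio 1:2 ⇒ n(NaCl) = 8.90513 mol.
Mass of NaCl = 8.90513 × 58.44 = 520.416 g.

520.42 g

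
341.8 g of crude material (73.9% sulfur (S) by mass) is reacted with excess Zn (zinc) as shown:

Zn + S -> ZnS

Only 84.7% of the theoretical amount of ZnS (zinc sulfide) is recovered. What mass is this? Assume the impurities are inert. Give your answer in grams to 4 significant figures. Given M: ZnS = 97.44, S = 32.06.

Pure S available = 341.8 g × 0.739 = 252.59 g.
n(S) = 252.59 g / 32.06 g/mol = 7.8787 mol.
From the equation the S:ZnS mole ratio is 1:1, so n(ZnS) = 7.8787 × 1/1 = 7.8787 mol.
Mass of ZnS = 7.8787 mol × 97.44 g/mol = 767.70 g.
Actual mass collected = 767.70 g × 0.847 = 650.24 g.

650.2 g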